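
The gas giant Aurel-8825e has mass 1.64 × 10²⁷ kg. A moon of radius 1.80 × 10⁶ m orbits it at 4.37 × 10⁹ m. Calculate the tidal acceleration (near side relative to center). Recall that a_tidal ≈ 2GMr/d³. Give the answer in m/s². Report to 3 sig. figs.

4.72 × 10⁻⁶ m/s²

a_tidal = 2GMr/d³
        = 2 × (6.674 × 10⁻¹¹) × (1.64 × 10²⁷) × (1.80 × 10⁶) / (4.37 × 10⁹)³
        = 4.72 × 10⁻⁶ m/s²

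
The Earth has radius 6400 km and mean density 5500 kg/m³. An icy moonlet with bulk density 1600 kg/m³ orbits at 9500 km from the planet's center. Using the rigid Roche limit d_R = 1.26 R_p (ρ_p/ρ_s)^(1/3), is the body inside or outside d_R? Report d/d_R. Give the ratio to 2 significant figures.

inside; d/d_R ≈ 0.78

d_R = 1.26 × (6400 km) × (5500/1600)^(1/3) = 12170 km
d/d_R = (9500) / (12170) = 0.78
Since d/d_R < 1, the body is inside the Roche limit.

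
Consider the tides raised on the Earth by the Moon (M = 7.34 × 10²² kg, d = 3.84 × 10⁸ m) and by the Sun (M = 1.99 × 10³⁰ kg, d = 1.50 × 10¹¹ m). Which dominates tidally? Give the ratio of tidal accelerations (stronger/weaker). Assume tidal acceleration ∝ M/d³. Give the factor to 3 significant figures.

Compare M/d³ for the two perturbers:
The Moon: (7.34 × 10²²) / (3.84 × 10⁸)³ = 1.296 × 10⁻³
The Sun: (1.99 × 10³⁰) / (1.50 × 10¹¹)³ = 5.896 × 10⁻⁴
Ratio (larger/smaller) = 2.20

The Moon, by a factor of ≈ 2.20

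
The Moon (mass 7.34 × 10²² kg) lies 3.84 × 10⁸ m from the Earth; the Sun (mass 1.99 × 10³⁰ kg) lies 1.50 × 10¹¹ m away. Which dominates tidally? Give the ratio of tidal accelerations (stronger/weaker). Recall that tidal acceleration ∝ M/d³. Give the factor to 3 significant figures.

The Moon, by a factor of ≈ 2.20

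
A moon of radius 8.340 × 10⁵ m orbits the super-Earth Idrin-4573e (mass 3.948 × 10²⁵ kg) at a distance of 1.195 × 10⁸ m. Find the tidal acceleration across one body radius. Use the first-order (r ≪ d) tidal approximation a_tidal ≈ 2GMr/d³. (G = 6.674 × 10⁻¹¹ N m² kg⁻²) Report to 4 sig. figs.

Differencing GM/(d−r)² and GM/d² to first order in r/d gives 2GMr/d³.
a_tidal = 2GMr/d³
        = 2 × (6.674 × 10⁻¹¹) × (3.948 × 10²⁵) × (8.340 × 10⁵) / (1.195 × 10⁸)³
        = 2.575 × 10⁻³ m/s²

2.575 × 10⁻³ m/s²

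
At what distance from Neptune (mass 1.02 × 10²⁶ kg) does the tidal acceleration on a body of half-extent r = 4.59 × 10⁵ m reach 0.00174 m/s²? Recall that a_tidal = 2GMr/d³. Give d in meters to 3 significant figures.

2GMr/d³ = a_tidal  ⇒  d = (2GMr / a_tidal)^(1/3)
d = (2 × 6.674×10⁻¹¹ × (1.02 × 10²⁶) × (4.59 × 10⁵) / (0.00174))^(1/3)
  = 1.53 × 10⁸ m

1.53 × 10⁸ m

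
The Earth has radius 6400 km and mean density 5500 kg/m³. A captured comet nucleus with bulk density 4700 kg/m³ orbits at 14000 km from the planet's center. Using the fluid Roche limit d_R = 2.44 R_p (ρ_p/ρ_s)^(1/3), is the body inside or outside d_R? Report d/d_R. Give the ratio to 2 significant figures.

inside; d/d_R ≈ 0.85

d_R = 2.44 × (6400 km) × (5500/4700)^(1/3) = 16460 km
d/d_R = (14000) / (16460) = 0.85
Since d/d_R < 1, the body is inside the Roche limit.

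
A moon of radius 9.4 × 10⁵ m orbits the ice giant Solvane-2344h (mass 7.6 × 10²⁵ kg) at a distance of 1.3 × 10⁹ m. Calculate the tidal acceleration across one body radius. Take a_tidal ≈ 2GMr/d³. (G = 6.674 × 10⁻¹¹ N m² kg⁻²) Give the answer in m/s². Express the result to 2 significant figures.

4.3 × 10⁻⁶ m/s²

Differencing GM/(d−r)² and GM/d² to first order in r/d gives 2GMr/d³.
a_tidal = 2GMr/d³
        = 2 × (6.674 × 10⁻¹¹) × (7.6 × 10²⁵) × (9.4 × 10⁵) / (1.3 × 10⁹)³
        = 4.3 × 10⁻⁶ m/s²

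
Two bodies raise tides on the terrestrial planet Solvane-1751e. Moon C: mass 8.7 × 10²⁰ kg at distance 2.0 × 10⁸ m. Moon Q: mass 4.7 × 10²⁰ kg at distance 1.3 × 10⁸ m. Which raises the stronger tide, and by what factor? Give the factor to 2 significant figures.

Moon Q, by a factor of ≈ 2.0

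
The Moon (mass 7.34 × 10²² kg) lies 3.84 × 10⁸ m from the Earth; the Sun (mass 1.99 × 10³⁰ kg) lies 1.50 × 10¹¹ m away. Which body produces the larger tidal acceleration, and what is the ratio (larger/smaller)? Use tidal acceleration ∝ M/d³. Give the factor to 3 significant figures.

The Moon, by a factor of ≈ 2.20

The tide-raising term goes as M/d³ (the gradient of a 1/d² field).
The Moon: (7.34 × 10²²) / (3.84 × 10⁸)³ = 1.296 × 10⁻³
The Sun: (1.99 × 10³⁰) / (1.50 × 10¹¹)³ = 5.896 × 10⁻⁴
Ratio (larger/smaller) = 2.20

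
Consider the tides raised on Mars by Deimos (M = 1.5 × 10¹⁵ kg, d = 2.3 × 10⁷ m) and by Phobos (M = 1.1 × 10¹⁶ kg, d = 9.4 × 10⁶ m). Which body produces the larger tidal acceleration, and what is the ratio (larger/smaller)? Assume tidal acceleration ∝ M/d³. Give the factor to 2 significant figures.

Phobos, by a factor of ≈ 110

Tidal acceleration ∝ M/d³, so compare M/d³ for each.
Deimos: (1.5 × 10¹⁵) / (2.3 × 10⁷)³ = 1.233 × 10⁻⁷
Phobos: (1.1 × 10¹⁶) / (9.4 × 10⁶)³ = 1.324 × 10⁻⁵
Ratio (larger/smaller) = 110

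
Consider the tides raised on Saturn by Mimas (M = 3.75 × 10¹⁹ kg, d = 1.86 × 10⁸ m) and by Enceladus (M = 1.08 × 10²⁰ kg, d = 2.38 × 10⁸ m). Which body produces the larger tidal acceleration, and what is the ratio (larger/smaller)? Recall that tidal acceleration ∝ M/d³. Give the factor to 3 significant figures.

Tidal acceleration ∝ M/d³, so compare M/d³ for each.
Mimas: (3.75 × 10¹⁹) / (1.86 × 10⁸)³ = 5.828 × 10⁻⁶
Enceladus: (1.08 × 10²⁰) / (2.38 × 10⁸)³ = 8.011 × 10⁻⁶
Ratio (larger/smaller) = 1.37

Enceladus, by a factor of ≈ 1.37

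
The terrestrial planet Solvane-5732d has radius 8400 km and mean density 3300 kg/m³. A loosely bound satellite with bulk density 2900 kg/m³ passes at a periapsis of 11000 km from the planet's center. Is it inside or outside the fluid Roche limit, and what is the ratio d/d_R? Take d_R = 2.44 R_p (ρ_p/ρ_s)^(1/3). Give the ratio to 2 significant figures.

d_R = 2.44 × (8400 km) × (3300/2900)^(1/3) = 21400 km
d/d_R = (11000) / (21400) = 0.51
Since d/d_R < 1, the body is inside the Roche limit.

inside; d/d_R ≈ 0.51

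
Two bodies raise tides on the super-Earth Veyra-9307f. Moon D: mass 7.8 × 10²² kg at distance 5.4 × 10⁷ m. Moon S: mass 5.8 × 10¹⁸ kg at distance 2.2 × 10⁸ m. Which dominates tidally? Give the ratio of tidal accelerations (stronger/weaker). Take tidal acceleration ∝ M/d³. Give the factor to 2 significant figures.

Moon D, by a factor of ≈ 9.1 × 10⁵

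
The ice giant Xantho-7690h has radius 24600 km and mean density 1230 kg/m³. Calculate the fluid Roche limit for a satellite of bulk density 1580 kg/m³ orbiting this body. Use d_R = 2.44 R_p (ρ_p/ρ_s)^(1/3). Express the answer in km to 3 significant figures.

55200 km

d_R = 2.44 × 24600 km × (1230/1580)^(1/3)
    = 55200 km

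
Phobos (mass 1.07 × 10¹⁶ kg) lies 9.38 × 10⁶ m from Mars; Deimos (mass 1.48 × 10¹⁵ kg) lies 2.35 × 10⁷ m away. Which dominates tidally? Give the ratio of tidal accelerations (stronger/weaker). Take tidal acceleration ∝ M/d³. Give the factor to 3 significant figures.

Tidal stretch scales as M/d³; compute that for each body.
Phobos: (1.07 × 10¹⁶) / (9.38 × 10⁶)³ = 1.297 × 10⁻⁵
Deimos: (1.48 × 10¹⁵) / (2.35 × 10⁷)³ = 1.140 × 10⁻⁷
Ratio (larger/smaller) = 114

Phobos, by a factor of ≈ 114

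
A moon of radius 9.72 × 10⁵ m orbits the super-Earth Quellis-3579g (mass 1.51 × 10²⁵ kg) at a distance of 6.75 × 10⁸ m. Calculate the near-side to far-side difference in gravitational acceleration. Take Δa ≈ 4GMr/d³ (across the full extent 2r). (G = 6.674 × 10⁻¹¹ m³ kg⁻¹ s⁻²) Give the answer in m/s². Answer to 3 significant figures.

1.27 × 10⁻⁵ m/s²

Δg = 4GMr/d³
   = 4 × (6.674 × 10⁻¹¹) × (1.51 × 10²⁵) × (9.72 × 10⁵) / (6.75 × 10⁸)³
   = 1.27 × 10⁻⁵ m/s²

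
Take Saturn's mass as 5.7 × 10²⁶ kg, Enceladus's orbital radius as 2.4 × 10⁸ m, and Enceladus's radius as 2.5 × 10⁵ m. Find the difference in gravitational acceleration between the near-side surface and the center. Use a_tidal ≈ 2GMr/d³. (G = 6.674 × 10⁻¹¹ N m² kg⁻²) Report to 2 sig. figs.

1.4 × 10⁻³ m/s²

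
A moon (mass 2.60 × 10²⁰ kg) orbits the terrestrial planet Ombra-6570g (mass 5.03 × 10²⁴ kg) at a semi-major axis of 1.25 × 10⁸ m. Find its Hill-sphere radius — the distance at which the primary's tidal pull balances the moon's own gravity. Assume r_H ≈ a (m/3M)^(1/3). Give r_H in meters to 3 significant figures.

3.23 × 10⁶ m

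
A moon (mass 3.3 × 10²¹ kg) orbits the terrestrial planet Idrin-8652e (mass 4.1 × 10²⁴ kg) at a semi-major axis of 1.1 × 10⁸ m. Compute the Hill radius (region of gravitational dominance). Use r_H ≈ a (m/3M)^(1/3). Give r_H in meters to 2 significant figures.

r_H ≈ a (m/3M)^(1/3)
    = (1.1 × 10⁸) × (3.3 × 10²¹ / (3 × 4.1 × 10²⁴))^(1/3)
    = 7.1 × 10⁶ m

7.1 × 10⁶ m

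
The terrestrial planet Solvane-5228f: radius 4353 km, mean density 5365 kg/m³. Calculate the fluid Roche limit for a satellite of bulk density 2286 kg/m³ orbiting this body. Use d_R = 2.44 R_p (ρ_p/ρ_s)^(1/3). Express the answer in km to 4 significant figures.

d_R = 2.44 × 4353 km × (5365/2286)^(1/3)
    = 14110 km

14110 km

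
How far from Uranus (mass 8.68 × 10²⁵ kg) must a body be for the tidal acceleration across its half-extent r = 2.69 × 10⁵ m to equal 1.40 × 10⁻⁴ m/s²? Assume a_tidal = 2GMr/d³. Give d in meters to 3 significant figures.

2.81 × 10⁸ m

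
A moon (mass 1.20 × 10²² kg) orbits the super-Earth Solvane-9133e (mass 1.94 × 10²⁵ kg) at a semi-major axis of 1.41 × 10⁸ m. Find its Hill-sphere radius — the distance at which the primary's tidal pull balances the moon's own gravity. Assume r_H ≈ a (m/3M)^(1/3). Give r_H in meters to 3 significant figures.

r_H ≈ a (m/3M)^(1/3)
    = (1.41 × 10⁸) × (1.20 × 10²² / (3 × 1.94 × 10²⁵))^(1/3)
    = 8.33 × 10⁶ m

8.33 × 10⁶ m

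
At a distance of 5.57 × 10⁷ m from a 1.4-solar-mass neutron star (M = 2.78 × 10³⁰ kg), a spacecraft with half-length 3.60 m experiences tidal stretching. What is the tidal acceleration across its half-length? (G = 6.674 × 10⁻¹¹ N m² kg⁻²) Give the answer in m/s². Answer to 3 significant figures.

Δa = 2GMr/d³
   = 2 × (6.674 × 10⁻¹¹) × (2.78 × 10³⁰) × (3.60) / (5.57 × 10⁷)³
   = 7.73 × 10⁻³ m/s²

7.73 × 10⁻³ m/s²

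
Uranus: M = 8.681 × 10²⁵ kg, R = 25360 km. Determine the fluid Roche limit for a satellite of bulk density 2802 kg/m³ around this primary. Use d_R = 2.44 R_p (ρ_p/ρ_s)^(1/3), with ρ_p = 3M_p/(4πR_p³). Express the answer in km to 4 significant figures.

ρ_p = 3M_p/(4πR_p³) = 3 × (8.681 × 10²⁵) / (4π × (2.536 × 10⁷ m)³) = 1271 kg/m³
d_R = 2.44 × 25360 km × (1271/2802)^(1/3)
    = 47540 km

47540 km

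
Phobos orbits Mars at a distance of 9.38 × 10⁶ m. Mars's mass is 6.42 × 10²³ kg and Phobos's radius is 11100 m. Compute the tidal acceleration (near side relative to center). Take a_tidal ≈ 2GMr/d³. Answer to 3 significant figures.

Differencing GM/(d−r)² and GM/d² to first order in r/d gives 2GMr/d³.
Δa = 2GMr/d³
   = 2 × (6.674 × 10⁻¹¹) × (6.42 × 10²³) × (11100) / (9.38 × 10⁶)³
   = 1.15 × 10⁻³ m/s²

1.15 × 10⁻³ m/s²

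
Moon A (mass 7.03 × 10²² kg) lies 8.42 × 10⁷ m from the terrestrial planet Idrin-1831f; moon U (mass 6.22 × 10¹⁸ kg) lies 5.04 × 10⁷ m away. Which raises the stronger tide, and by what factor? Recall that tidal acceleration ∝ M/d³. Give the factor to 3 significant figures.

Moon A, by a factor of ≈ 2420

Tidal acceleration ∝ M/d³, so compare M/d³ for each.
Moon A: (7.03 × 10²²) / (8.42 × 10⁷)³ = 1.178 × 10⁻¹
Moon U: (6.22 × 10¹⁸) / (5.04 × 10⁷)³ = 4.858 × 10⁻⁵
Ratio (larger/smaller) = 2420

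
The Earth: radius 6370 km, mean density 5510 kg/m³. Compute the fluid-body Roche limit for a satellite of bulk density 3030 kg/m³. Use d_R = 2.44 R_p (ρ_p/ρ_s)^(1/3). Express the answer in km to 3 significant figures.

19000 km

d_R = 2.44 × 6370 km × (5510/3030)^(1/3)
    = 19000 km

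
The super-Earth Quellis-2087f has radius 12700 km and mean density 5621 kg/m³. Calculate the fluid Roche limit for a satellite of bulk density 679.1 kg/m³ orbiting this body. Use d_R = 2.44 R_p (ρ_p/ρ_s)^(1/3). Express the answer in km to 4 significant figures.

62680 km

d_R = 2.44 × 12700 km × (5621/679.1)^(1/3)
    = 62680 km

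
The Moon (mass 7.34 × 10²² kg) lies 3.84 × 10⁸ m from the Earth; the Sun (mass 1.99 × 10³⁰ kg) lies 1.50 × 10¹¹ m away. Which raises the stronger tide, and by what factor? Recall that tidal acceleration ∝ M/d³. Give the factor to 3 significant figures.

Tidal stretch scales as M/d³; compute that for each body.
The Moon: (7.34 × 10²²) / (3.84 × 10⁸)³ = 1.296 × 10⁻³
The Sun: (1.99 × 10³⁰) / (1.50 × 10¹¹)³ = 5.896 × 10⁻⁴
Ratio (larger/smaller) = 2.20

The Moon, by a factor of ≈ 2.20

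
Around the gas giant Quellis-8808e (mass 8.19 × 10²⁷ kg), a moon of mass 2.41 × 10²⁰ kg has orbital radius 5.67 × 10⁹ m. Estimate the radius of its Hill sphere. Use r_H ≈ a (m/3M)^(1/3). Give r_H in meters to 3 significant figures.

r_H ≈ a (m/3M)^(1/3)
    = (5.67 × 10⁹) × (2.41 × 10²⁰ / (3 × 8.19 × 10²⁷))^(1/3)
    = 1.21 × 10⁷ m

1.21 × 10⁷ m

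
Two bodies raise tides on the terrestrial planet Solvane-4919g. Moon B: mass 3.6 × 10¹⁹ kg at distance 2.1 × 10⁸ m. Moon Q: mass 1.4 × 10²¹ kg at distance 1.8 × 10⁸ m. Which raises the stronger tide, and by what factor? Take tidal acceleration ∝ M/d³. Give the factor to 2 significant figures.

Tidal acceleration ∝ M/d³, so compare M/d³ for each.
Moon B: (3.6 × 10¹⁹) / (2.1 × 10⁸)³ = 3.887 × 10⁻⁶
Moon Q: (1.4 × 10²¹) / (1.8 × 10⁸)³ = 2.401 × 10⁻⁴
Ratio (larger/smaller) = 62

Moon Q, by a factor of ≈ 62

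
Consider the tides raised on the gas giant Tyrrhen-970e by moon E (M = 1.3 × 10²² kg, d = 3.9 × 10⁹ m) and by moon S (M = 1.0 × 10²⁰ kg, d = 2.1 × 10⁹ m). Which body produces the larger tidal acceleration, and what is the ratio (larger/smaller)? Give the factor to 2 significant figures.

Moon E, by a factor of ≈ 20

Tidal stretch scales as M/d³; compute that for each body.
Moon E: (1.3 × 10²²) / (3.9 × 10⁹)³ = 2.192 × 10⁻⁷
Moon S: (1.0 × 10²⁰) / (2.1 × 10⁹)³ = 1.080 × 10⁻⁸
Ratio (larger/smaller) = 20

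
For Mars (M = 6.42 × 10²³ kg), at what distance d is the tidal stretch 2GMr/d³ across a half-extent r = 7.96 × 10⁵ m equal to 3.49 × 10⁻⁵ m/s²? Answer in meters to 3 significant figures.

1.25 × 10⁸ m

2GMr/d³ = a_tidal  ⇒  d = (2GMr / a_tidal)^(1/3)
d = (2 × 6.674×10⁻¹¹ × (6.42 × 10²³) × (7.96 × 10⁵) / (3.49 × 10⁻⁵))^(1/3)
  = 1.25 × 10⁸ m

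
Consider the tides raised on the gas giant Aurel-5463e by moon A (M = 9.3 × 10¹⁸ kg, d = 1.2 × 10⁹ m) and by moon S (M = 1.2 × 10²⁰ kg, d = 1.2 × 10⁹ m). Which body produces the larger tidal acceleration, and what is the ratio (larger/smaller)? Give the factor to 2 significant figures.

Moon S, by a factor of ≈ 13

Compare M/d³ for the two perturbers:
Moon A: (9.3 × 10¹⁸) / (1.2 × 10⁹)³ = 5.382 × 10⁻⁹
Moon S: (1.2 × 10²⁰) / (1.2 × 10⁹)³ = 6.944 × 10⁻⁸
Ratio (larger/smaller) = 13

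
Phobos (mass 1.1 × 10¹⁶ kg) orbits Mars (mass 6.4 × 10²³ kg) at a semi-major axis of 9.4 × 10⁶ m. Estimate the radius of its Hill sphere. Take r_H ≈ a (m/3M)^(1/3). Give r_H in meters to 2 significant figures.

r_H ≈ a (m/3M)^(1/3)
    = (9.4 × 10⁶) × (1.1 × 10¹⁶ / (3 × 6.4 × 10²³))^(1/3)
    = 1.7 × 10⁴ m

1.7 × 10⁴ m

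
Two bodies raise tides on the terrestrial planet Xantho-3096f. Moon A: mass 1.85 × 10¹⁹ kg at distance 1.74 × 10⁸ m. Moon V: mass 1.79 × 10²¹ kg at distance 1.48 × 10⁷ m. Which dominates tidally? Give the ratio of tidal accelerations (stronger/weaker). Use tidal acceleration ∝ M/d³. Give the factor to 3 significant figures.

The tide-raising term goes as M/d³ (the gradient of a 1/d² field).
Moon A: (1.85 × 10¹⁹) / (1.74 × 10⁸)³ = 3.512 × 10⁻⁶
Moon V: (1.79 × 10²¹) / (1.48 × 10⁷)³ = 5.522 × 10⁻¹
Ratio (larger/smaller) = 1.57 × 10⁵

Moon V, by a factor of ≈ 1.57 × 10⁵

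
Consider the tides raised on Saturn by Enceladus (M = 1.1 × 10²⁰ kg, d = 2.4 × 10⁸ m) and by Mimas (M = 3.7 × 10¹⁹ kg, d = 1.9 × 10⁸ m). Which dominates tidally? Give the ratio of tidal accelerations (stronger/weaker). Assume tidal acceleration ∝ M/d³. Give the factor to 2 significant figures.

Enceladus, by a factor of ≈ 1.5

The tide-raising term goes as M/d³ (the gradient of a 1/d² field).
Enceladus: (1.1 × 10²⁰) / (2.4 × 10⁸)³ = 7.957 × 10⁻⁶
Mimas: (3.7 × 10¹⁹) / (1.9 × 10⁸)³ = 5.394 × 10⁻⁶
Ratio (larger/smaller) = 1.5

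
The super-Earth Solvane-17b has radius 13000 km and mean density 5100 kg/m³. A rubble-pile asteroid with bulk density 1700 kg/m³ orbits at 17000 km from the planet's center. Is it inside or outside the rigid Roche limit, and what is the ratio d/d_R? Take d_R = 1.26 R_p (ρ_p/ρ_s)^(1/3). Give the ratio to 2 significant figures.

inside; d/d_R ≈ 0.72

d_R = 1.26 × (13000 km) × (5100/1700)^(1/3) = 23620 km
d/d_R = (17000) / (23620) = 0.72
Since d/d_R < 1, the body is inside the Roche limit.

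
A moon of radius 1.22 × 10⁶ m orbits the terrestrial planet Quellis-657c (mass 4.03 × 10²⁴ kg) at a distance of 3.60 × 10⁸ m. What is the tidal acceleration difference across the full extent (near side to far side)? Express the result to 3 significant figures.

2.81 × 10⁻⁵ m/s²

a_tidal = 4GMr/d³
        = 4 × (6.674 × 10⁻¹¹) × (4.03 × 10²⁴) × (1.22 × 10⁶) / (3.60 × 10⁸)³
        = 2.81 × 10⁻⁵ m/s²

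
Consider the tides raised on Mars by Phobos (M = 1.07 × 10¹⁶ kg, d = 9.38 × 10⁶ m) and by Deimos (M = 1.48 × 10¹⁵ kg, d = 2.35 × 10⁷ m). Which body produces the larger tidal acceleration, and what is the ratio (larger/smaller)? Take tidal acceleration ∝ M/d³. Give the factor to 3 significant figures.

The tide-raising term goes as M/d³ (the gradient of a 1/d² field).
Phobos: (1.07 × 10¹⁶) / (9.38 × 10⁶)³ = 1.297 × 10⁻⁵
Deimos: (1.48 × 10¹⁵) / (2.35 × 10⁷)³ = 1.140 × 10⁻⁷
Ratio (larger/smaller) = 114

Phobos, by a factor of ≈ 114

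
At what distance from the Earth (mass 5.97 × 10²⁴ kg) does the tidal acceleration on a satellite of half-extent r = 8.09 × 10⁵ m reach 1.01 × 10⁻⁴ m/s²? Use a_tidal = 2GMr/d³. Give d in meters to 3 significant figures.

1.85 × 10⁸ m

2GMr/d³ = a_tidal  ⇒  d = (2GMr / a_tidal)^(1/3)
d = (2 × 6.674×10⁻¹¹ × (5.97 × 10²⁴) × (8.09 × 10⁵) / (1.01 × 10⁻⁴))^(1/3)
  = 1.85 × 10⁸ m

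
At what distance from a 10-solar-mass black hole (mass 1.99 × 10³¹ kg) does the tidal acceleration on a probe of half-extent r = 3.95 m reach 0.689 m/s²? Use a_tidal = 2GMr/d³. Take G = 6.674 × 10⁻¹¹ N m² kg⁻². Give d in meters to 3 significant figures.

2.48 × 10⁷ m

2GMr/d³ = a_tidal  ⇒  d = (2GMr / a_tidal)^(1/3)
d = (2 × 6.674×10⁻¹¹ × (1.99 × 10³¹) × (3.95) / (0.689))^(1/3)
  = 2.48 × 10⁷ m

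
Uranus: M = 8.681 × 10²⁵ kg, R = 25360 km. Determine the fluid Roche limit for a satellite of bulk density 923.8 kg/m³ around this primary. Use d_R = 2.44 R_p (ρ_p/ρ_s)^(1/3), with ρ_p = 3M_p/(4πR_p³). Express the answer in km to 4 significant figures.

ρ_p = 3M_p/(4πR_p³) = 3 × (8.681 × 10²⁵) / (4π × (2.536 × 10⁷ m)³) = 1271 kg/m³
d_R = 2.44 × 25360 km × (1271/923.8)^(1/3)
    = 68820 km

68820 km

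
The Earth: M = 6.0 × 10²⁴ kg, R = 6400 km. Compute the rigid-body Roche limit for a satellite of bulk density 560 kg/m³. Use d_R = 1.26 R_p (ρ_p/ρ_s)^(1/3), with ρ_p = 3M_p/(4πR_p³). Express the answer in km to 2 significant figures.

17000 km

ρ_p = 3M_p/(4πR_p³) = 3 × (6.0 × 10²⁴) / (4π × (6.4 × 10⁶ m)³) = 5500 kg/m³
d_R = 1.26 × 6400 km × (5500/560)^(1/3)
    = 17000 km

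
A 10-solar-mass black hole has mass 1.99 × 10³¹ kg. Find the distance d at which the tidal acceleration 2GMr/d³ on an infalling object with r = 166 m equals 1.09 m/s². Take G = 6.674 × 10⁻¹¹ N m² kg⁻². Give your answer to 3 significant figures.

7.40 × 10⁷ m

2GMr/d³ = a_tidal  ⇒  d = (2GMr / a_tidal)^(1/3)
d = (2 × 6.674×10⁻¹¹ × (1.99 × 10³¹) × (166) / (1.09))^(1/3)
  = 7.40 × 10⁷ m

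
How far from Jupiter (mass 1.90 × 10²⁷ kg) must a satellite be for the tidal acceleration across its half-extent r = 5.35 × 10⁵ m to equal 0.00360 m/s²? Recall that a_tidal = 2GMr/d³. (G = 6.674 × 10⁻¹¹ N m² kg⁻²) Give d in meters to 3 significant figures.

2GMr/d³ = a_tidal  ⇒  d = (2GMr / a_tidal)^(1/3)
d = (2 × 6.674×10⁻¹¹ × (1.90 × 10²⁷) × (5.35 × 10⁵) / (0.00360))^(1/3)
  = 3.35 × 10⁸ m

3.35 × 10⁸ m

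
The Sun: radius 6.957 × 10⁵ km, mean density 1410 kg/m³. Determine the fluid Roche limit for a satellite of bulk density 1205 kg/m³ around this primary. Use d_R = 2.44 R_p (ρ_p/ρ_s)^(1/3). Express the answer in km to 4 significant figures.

1.789 × 10⁶ km

d_R = 2.44 × 6.957 × 10⁵ km × (1410/1205)^(1/3)
    = 1.789 × 10⁶ km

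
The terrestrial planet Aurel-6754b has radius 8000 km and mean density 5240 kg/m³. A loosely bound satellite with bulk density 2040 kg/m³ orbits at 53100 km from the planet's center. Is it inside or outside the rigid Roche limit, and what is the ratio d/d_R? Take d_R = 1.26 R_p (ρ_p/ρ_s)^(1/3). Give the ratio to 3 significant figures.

d_R = 1.26 × (8000 km) × (5240/2040)^(1/3) = 13800 km
d/d_R = (53100) / (13800) = 3.85
Since d/d_R > 1, the body is outside the Roche limit.

outside; d/d_R ≈ 3.85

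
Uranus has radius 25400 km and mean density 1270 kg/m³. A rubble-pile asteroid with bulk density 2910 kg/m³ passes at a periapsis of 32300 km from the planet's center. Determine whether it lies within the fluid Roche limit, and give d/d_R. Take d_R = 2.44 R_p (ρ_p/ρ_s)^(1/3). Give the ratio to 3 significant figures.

d_R = 2.44 × (25400 km) × (1270/2910)^(1/3) = 47010 km
d/d_R = (32300) / (47010) = 0.687
Since d/d_R < 1, the body is inside the Roche limit.

inside; d/d_R ≈ 0.687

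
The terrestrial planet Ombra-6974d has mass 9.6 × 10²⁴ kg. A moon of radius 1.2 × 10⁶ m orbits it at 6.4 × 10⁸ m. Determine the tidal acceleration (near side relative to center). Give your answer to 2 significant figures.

5.9 × 10⁻⁶ m/s²

Δg = 2GMr/d³
   = 2 × (6.674 × 10⁻¹¹) × (9.6 × 10²⁴) × (1.2 × 10⁶) / (6.4 × 10⁸)³
   = 5.9 × 10⁻⁶ m/s²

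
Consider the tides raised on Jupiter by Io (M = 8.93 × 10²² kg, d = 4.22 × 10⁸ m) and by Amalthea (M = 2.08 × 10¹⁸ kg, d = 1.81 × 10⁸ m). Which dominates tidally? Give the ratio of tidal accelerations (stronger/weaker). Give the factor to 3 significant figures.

Io, by a factor of ≈ 3390

Tidal stretch scales as M/d³; compute that for each body.
Io: (8.93 × 10²²) / (4.22 × 10⁸)³ = 1.188 × 10⁻³
Amalthea: (2.08 × 10¹⁸) / (1.81 × 10⁸)³ = 3.508 × 10⁻⁷
Ratio (larger/smaller) = 3390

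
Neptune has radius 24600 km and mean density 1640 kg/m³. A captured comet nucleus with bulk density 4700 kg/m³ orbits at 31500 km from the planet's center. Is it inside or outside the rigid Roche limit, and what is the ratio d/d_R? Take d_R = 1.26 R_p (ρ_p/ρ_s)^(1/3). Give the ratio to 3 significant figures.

d_R = 1.26 × (24600 km) × (1640/4700)^(1/3) = 21820 km
d/d_R = (31500) / (21820) = 1.44
Since d/d_R > 1, the body is outside the Roche limit.

outside; d/d_R ≈ 1.44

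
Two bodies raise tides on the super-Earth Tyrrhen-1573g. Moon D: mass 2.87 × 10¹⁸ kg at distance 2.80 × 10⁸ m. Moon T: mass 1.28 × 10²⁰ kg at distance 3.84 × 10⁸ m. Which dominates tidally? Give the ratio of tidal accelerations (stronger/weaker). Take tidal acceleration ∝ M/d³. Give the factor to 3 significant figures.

Moon T, by a factor of ≈ 17.3

The tide-raising term goes as M/d³ (the gradient of a 1/d² field).
Moon D: (2.87 × 10¹⁸) / (2.80 × 10⁸)³ = 1.307 × 10⁻⁷
Moon T: (1.28 × 10²⁰) / (3.84 × 10⁸)³ = 2.261 × 10⁻⁶
Ratio (larger/smaller) = 17.3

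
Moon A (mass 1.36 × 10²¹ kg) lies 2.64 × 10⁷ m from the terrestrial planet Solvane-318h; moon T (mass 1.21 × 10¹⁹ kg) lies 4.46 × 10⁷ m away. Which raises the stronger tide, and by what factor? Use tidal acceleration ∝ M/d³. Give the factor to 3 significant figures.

Moon A, by a factor of ≈ 542

The tide-raising term goes as M/d³ (the gradient of a 1/d² field).
Moon A: (1.36 × 10²¹) / (2.64 × 10⁷)³ = 7.391 × 10⁻²
Moon T: (1.21 × 10¹⁹) / (4.46 × 10⁷)³ = 1.364 × 10⁻⁴
Ratio (larger/smaller) = 542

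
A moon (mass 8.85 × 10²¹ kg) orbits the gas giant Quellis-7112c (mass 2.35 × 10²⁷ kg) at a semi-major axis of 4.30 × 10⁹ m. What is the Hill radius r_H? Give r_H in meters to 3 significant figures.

4.64 × 10⁷ m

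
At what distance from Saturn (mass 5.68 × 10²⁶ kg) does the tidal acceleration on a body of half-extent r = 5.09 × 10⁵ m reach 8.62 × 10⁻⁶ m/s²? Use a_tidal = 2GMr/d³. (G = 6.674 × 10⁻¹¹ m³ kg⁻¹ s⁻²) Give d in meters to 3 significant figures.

1.65 × 10⁹ m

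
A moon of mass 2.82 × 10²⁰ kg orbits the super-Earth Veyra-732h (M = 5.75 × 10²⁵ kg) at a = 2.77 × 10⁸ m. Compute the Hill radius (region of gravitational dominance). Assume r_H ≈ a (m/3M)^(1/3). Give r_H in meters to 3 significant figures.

3.26 × 10⁶ m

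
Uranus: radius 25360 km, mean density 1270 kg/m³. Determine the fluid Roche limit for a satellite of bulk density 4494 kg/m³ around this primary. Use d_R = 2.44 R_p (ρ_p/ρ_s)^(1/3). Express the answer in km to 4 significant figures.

40610 km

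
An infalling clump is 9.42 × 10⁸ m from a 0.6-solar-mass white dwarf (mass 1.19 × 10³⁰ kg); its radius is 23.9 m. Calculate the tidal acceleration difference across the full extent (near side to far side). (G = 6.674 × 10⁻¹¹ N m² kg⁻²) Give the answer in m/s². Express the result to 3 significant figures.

9.08 × 10⁻⁶ m/s²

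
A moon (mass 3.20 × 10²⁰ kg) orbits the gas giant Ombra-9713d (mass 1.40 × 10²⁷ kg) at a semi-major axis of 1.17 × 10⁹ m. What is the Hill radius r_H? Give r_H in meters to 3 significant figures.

r_H ≈ a (m/3M)^(1/3)
    = (1.17 × 10⁹) × (3.20 × 10²⁰ / (3 × 1.40 × 10²⁷))^(1/3)
    = 4.96 × 10⁶ m

4.96 × 10⁶ m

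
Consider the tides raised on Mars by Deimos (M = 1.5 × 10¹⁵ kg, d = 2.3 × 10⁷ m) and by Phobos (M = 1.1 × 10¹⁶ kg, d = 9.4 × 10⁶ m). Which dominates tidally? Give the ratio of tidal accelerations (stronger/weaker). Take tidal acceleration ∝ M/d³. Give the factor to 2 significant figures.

Tidal stretch scales as M/d³; compute that for each body.
Deimos: (1.5 × 10¹⁵) / (2.3 × 10⁷)³ = 1.233 × 10⁻⁷
Phobos: (1.1 × 10¹⁶) / (9.4 × 10⁶)³ = 1.324 × 10⁻⁵
Ratio (larger/smaller) = 110

Phobos, by a factor of ≈ 110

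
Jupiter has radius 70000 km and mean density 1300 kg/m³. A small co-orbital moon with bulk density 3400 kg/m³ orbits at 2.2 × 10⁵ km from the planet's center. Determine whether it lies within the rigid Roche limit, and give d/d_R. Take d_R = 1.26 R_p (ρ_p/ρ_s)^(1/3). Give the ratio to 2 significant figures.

d_R = 1.26 × (70000 km) × (1300/3400)^(1/3) = 64020 km
d/d_R = (2.2 × 10⁵) / (64020) = 3.4
Since d/d_R > 1, the body is outside the Roche limit.

outside; d/d_R ≈ 3.4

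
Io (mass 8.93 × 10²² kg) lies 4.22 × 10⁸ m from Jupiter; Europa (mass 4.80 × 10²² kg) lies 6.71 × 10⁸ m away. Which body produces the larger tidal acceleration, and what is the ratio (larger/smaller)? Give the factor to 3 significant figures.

Io, by a factor of ≈ 7.48

Tidal acceleration ∝ M/d³, so compare M/d³ for each.
Io: (8.93 × 10²²) / (4.22 × 10⁸)³ = 1.188 × 10⁻³
Europa: (4.80 × 10²²) / (6.71 × 10⁸)³ = 1.589 × 10⁻⁴
Ratio (larger/smaller) = 7.48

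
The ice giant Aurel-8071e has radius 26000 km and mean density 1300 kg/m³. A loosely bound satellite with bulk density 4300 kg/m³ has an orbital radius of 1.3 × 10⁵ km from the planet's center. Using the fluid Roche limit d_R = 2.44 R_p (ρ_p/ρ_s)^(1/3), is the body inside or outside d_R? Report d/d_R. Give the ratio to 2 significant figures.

outside; d/d_R ≈ 3.1

d_R = 2.44 × (26000 km) × (1300/4300)^(1/3) = 42580 km
d/d_R = (1.3 × 10⁵) / (42580) = 3.1
Since d/d_R > 1, the body is outside the Roche limit.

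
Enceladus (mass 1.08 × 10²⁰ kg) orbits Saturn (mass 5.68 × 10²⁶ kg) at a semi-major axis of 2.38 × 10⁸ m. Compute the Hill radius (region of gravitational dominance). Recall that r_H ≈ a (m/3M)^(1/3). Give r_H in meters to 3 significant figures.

r_H ≈ a (m/3M)^(1/3)
    = (2.38 × 10⁸) × (1.08 × 10²⁰ / (3 × 5.68 × 10²⁶))^(1/3)
    = 9.49 × 10⁵ m

9.49 × 10⁵ m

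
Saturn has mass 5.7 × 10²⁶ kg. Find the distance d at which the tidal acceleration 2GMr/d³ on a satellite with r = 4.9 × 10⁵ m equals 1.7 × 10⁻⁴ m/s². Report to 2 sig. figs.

2GMr/d³ = a_tidal  ⇒  d = (2GMr / a_tidal)^(1/3)
d = (2 × 6.674×10⁻¹¹ × (5.7 × 10²⁶) × (4.9 × 10⁵) / (1.7 × 10⁻⁴))^(1/3)
  = 6.0 × 10⁸ m

6.0 × 10⁸ m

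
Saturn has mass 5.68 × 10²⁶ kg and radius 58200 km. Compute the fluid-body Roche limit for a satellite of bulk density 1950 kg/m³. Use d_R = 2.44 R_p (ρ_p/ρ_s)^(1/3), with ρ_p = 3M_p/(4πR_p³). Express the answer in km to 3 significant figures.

1.00 × 10⁵ km

ρ_p = 3M_p/(4πR_p³) = 3 × (5.68 × 10²⁶) / (4π × (5.82 × 10⁷ m)³) = 688 kg/m³
d_R = 2.44 × 58200 km × (688/1950)^(1/3)
    = 1.00 × 10⁵ km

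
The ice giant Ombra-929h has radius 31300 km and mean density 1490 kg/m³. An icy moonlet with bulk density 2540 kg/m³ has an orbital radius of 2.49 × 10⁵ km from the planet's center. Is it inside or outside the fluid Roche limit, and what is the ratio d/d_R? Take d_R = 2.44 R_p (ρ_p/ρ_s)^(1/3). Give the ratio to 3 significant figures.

d_R = 2.44 × (31300 km) × (1490/2540)^(1/3) = 63930 km
d/d_R = (2.49 × 10⁵) / (63930) = 3.89
Since d/d_R > 1, the body is outside the Roche limit.

outside; d/d_R ≈ 3.89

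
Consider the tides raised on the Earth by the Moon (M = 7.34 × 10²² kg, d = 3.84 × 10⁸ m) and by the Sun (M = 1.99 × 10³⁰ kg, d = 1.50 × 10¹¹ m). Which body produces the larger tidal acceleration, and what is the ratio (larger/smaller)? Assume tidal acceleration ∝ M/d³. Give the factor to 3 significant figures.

The tide-raising term goes as M/d³ (the gradient of a 1/d² field).
The Moon: (7.34 × 10²²) / (3.84 × 10⁸)³ = 1.296 × 10⁻³
The Sun: (1.99 × 10³⁰) / (1.50 × 10¹¹)³ = 5.896 × 10⁻⁴
Ratio (larger/smaller) = 2.20

The Moon, by a factor of ≈ 2.20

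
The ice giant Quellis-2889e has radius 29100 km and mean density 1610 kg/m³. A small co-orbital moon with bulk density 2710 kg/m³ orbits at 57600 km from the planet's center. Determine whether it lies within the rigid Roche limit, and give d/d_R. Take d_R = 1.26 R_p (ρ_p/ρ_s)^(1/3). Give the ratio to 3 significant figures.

outside; d/d_R ≈ 1.87

d_R = 1.26 × (29100 km) × (1610/2710)^(1/3) = 30820 km
d/d_R = (57600) / (30820) = 1.87
Since d/d_R > 1, the body is outside the Roche limit.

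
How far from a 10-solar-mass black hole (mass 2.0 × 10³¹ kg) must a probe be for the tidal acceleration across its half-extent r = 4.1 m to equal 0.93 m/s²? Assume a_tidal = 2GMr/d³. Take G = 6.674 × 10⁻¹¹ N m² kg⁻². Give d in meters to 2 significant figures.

2GMr/d³ = a_tidal  ⇒  d = (2GMr / a_tidal)^(1/3)
d = (2 × 6.674×10⁻¹¹ × (2.0 × 10³¹) × (4.1) / (0.93))^(1/3)
  = 2.3 × 10⁷ m

2.3 × 10⁷ m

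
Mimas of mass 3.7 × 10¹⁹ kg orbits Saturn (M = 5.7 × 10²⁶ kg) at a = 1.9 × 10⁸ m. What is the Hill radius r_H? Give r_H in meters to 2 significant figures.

5.3 × 10⁵ m

r_H ≈ a (m/3M)^(1/3)
    = (1.9 × 10⁸) × (3.7 × 10¹⁹ / (3 × 5.7 × 10²⁶))^(1/3)
    = 5.3 × 10⁵ m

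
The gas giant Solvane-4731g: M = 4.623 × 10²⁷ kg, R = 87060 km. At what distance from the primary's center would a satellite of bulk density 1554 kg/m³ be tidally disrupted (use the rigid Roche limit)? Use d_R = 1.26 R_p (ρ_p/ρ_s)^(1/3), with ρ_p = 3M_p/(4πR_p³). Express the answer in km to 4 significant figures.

1.124 × 10⁵ km

ρ_p = 3M_p/(4πR_p³) = 3 × (4.623 × 10²⁷) / (4π × (8.706 × 10⁷ m)³) = 1673 kg/m³
d_R = 1.26 × 87060 km × (1673/1554)^(1/3)
    = 1.124 × 10⁵ km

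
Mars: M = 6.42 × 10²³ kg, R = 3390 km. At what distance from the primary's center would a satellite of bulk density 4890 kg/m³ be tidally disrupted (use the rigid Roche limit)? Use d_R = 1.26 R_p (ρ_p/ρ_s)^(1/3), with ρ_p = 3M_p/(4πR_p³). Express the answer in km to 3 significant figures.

ρ_p = 3M_p/(4πR_p³) = 3 × (6.42 × 10²³) / (4π × (3.39 × 10⁶ m)³) = 3930 kg/m³
d_R = 1.26 × 3390 km × (3930/4890)^(1/3)
    = 3970 km

3970 km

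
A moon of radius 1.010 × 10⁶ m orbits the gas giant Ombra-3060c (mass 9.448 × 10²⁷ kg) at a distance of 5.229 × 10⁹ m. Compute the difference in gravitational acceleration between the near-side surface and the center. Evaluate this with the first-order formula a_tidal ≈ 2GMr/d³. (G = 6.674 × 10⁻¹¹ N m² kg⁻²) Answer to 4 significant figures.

8.909 × 10⁻⁶ m/s²

Δa = 2GMr/d³
   = 2 × (6.674 × 10⁻¹¹) × (9.448 × 10²⁷) × (1.010 × 10⁶) / (5.229 × 10⁹)³
   = 8.909 × 10⁻⁶ m/s²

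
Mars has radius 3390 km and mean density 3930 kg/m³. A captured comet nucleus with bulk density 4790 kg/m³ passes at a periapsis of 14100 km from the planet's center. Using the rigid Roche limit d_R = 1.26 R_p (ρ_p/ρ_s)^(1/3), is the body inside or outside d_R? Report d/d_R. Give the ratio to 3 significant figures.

d_R = 1.26 × (3390 km) × (3930/4790)^(1/3) = 3999 km
d/d_R = (14100) / (3999) = 3.53
Since d/d_R > 1, the body is outside the Roche limit.

outside; d/d_R ≈ 3.53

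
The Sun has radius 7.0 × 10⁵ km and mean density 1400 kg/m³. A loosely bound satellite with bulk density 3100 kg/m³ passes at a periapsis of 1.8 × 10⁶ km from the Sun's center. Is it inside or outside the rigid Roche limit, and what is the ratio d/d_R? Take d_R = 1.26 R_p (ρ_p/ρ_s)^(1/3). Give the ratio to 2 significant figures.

outside; d/d_R ≈ 2.7

d_R = 1.26 × (7.0 × 10⁵ km) × (1400/3100)^(1/3) = 6.767 × 10⁵ km
d/d_R = (1.8 × 10⁶) / (6.767 × 10⁵) = 2.7
Since d/d_R > 1, the body is outside the Roche limit.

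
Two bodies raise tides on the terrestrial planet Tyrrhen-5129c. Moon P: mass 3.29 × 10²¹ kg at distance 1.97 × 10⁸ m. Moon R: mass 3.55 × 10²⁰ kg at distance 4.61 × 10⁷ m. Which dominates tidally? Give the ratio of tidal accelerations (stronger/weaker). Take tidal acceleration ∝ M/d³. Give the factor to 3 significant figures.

Moon R, by a factor of ≈ 8.42

The tide-raising term goes as M/d³ (the gradient of a 1/d² field).
Moon P: (3.29 × 10²¹) / (1.97 × 10⁸)³ = 4.303 × 10⁻⁴
Moon R: (3.55 × 10²⁰) / (4.61 × 10⁷)³ = 3.623 × 10⁻³
Ratio (larger/smaller) = 8.42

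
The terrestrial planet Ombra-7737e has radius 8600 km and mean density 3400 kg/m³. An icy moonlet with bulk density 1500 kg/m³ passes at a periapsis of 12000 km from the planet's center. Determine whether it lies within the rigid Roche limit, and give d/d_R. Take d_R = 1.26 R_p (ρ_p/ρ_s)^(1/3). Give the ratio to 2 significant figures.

inside; d/d_R ≈ 0.84

d_R = 1.26 × (8600 km) × (3400/1500)^(1/3) = 14230 km
d/d_R = (12000) / (14230) = 0.84
Since d/d_R < 1, the body is inside the Roche limit.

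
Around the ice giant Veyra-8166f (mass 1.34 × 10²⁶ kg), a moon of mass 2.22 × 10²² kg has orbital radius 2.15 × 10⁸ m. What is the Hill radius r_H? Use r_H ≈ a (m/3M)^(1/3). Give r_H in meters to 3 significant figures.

8.19 × 10⁶ m

r_H ≈ a (m/3M)^(1/3)
    = (2.15 × 10⁸) × (2.22 × 10²² / (3 × 1.34 × 10²⁶))^(1/3)
    = 8.19 × 10⁶ m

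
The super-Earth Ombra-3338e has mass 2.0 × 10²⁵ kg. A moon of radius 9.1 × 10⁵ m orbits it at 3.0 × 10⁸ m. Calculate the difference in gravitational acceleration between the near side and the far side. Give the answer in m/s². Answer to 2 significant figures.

1.8 × 10⁻⁴ m/s²

The field gradient is 2GM/d³; across the full diameter 2r the difference is 4GMr/d³.
Δg = 4GMr/d³
   = 4 × (6.674 × 10⁻¹¹) × (2.0 × 10²⁵) × (9.1 × 10⁵) / (3.0 × 10⁸)³
   = 1.8 × 10⁻⁴ m/s²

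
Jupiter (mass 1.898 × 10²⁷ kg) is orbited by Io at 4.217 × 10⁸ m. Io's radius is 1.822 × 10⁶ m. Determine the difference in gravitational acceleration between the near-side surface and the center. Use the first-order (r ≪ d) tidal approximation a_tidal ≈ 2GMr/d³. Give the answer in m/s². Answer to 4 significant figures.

6.155 × 10⁻³ m/s²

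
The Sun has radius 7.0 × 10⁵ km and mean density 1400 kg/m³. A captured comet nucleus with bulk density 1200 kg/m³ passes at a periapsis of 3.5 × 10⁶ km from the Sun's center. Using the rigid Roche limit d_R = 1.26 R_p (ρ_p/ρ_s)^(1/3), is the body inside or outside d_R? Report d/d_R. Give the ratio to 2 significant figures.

d_R = 1.26 × (7.0 × 10⁵ km) × (1400/1200)^(1/3) = 9.285 × 10⁵ km
d/d_R = (3.5 × 10⁶) / (9.285 × 10⁵) = 3.8
Since d/d_R > 1, the body is outside the Roche limit.

outside; d/d_R ≈ 3.8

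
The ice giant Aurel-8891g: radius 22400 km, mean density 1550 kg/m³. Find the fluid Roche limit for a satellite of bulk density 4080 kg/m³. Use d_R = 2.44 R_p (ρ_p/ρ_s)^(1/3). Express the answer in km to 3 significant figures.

39600 km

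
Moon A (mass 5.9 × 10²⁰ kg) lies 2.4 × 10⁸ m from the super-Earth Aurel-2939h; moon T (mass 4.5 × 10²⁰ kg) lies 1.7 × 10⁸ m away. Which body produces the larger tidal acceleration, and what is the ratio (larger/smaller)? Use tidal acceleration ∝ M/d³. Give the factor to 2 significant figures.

The tide-raising term goes as M/d³ (the gradient of a 1/d² field).
Moon A: (5.9 × 10²⁰) / (2.4 × 10⁸)³ = 4.268 × 10⁻⁵
Moon T: (4.5 × 10²⁰) / (1.7 × 10⁸)³ = 9.159 × 10⁻⁵
Ratio (larger/smaller) = 2.1

Moon T, by a factor of ≈ 2.1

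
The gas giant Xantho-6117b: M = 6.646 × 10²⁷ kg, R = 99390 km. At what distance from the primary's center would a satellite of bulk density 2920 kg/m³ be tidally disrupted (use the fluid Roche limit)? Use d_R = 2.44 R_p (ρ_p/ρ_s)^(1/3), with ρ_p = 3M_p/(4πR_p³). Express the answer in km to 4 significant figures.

ρ_p = 3M_p/(4πR_p³) = 3 × (6.646 × 10²⁷) / (4π × (9.939 × 10⁷ m)³) = 1616 kg/m³
d_R = 2.44 × 99390 km × (1616/2920)^(1/3)
    = 1.991 × 10⁵ km

1.991 × 10⁵ km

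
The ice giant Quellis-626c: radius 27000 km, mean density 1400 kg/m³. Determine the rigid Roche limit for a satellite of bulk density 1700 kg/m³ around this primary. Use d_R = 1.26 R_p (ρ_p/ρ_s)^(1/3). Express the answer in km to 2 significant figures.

32000 km

d_R = 1.26 × 27000 km × (1400/1700)^(1/3)
    = 32000 km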